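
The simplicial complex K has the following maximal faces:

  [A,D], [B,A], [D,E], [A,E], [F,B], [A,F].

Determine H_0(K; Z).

Fix the vertex order A < B < D < E < F and write every simplex with vertices in increasing order. Then dim K = 1 and the simplices of K are:

  0-simplices (5): A, B, D, E, F
  1-simplices (6): AB, AD, AE, AF, BF, DE

so the chain groups are C_0 ≅ Z^5, C_1 ≅ Z^6.

The boundary map ∂_1: C_1 → C_0 maps an edge to its endpoints' difference, ∂[p,q] = q − p.
The resulting 5×6 matrix has rank 4, and its Smith normal form has invariant factors (1,1,1,1).

Now H_k = ker ∂_k / im ∂_{k+1}, so:

  H_0: rank C_0 − rank ∂_1 = 5 − 4 = 1, and the invariant factors of ∂_1 are all 1, so H_0 ≅ Z.

H_0 ≅ Z.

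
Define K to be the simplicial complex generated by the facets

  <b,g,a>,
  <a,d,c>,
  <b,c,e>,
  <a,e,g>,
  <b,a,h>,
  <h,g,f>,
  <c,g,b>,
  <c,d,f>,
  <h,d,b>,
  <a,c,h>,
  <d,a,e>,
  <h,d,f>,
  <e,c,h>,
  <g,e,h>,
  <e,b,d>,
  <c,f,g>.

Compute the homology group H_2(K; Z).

H_2 ≅ Z.

K has 8 vertices, 24 edges, 16 triangles.
rank ∂_2 = 15, rank ∂_3 = 0 ⇒ b_2 = 16 − 15 − 0 = 1. So H_2 ≅ Z.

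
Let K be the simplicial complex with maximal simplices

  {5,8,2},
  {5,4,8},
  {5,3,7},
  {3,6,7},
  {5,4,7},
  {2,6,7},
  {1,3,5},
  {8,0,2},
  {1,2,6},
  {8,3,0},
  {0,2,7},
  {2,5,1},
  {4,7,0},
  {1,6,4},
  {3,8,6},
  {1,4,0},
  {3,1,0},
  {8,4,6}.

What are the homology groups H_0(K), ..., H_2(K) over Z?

H_0 = Z,  H_1 = Z^2,  H_2 = Z.

Order the vertices as 0 < 1 < 2 < 3 < 4 < 5 < 6 < 7 < 8. Listing each simplex with vertices in this order, K has dimension 2 with simplices:

  0-simplices (9): [0], [1], [2], [3], [4], [5], [6], [7], [8]
  1-simplices (27): (27 of them)
  2-simplices (18): [0,1,3], [0,1,4], [0,2,7], [0,2,8], [0,3,8], [0,4,7], [1,2,5], [1,2,6], [1,3,5], [1,4,6], [2,5,8], [2,6,7], [3,5,7], [3,6,7], [3,6,8], [4,5,7], [4,5,8], [4,6,8]

Hence C_0 ≅ Z^9, C_1 ≅ Z^27, C_2 ≅ Z^18.

The boundary map ∂_1: C_1 → C_0 is given by ∂[p,q] = [q] − [p]. For instance
  ∂[3,8] = [8] − [3].
The resulting 9×27 matrix has rank 8, and its Smith normal form has invariant factors (1,1,1,1,1,1,1,1).

Boundary ∂_2: C_2 → C_1 maps a triangle to the signed sum of its edges. For instance
  ∂[4,5,7] = [5,7] − [4,7] + [4,5],
  ∂[4,6,8] = [6,8] − [4,8] + [4,6].
This gives a 27×18 integer matrix of rank 17; reducing to Smith normal form yields diagonal entries (1,1,1,1,1,1,1,1,1,1,1,1,1,1,1,1,1).

Reading off H_k = ker ∂_k / im ∂_{k+1}:

  H_0: rank C_0 − rank ∂_1 = 9 − 8 = 1, and the invariant factors of ∂_1 are all 1, so H_0 = Z.
  H_1: rank ker ∂_1 − rank ∂_2 = (27 − 8) − 17 = 2, and the invariant factors of ∂_2 are all 1, so H_1 = Z^2.
  H_2: rank ker ∂_2 − rank ∂_3 = (18 − 17) − 0 = 1, and there is no ∂_3, so H_2 = Z.

As a check, the Euler characteristic is 9 − 27 + 18 = 0, which agrees with 1 − 2 + 1 = 0.
(K is a triangulation of the torus T^2.)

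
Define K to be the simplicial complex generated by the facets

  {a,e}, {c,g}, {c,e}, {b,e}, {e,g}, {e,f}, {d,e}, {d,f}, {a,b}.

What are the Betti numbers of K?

Order the vertices as a < b < c < d < e < f < g. Listing each simplex with vertices in this order, K has dimension 1 with simplices:

  0-simplices (7): a, b, c, d, e, f, g
  1-simplices (9): ab, ae, be, ce, cg, de, df, ef, eg

so the chain groups are C_0 ≅ Z^7, C_1 ≅ Z^9.

Boundary ∂_1: C_1 → C_0 sends each edge [p,q] (with p < q) to q − p.
The 7×9 boundary matrix has rank 6 and Smith normal form diag(1,1,1,1,1,1).

Now H_k = ker ∂_k / im ∂_{k+1}, so:

  H_0: rank C_0 − rank ∂_1 = 7 − 6 = 1, and the invariant factors of ∂_1 are all 1, so H_0 ≅ Z.
  H_1: rank ker ∂_1 − rank ∂_2 = (9 − 6) − 0 = 3, and there is no ∂_2, so H_1 ≅ Z^3.

As a check, the Euler characteristic is 7 − 9 = -2, which agrees with 1 − 3 = -2.
(K is a triangulation of a wedge of 3 circles.)

Hence the Betti numbers are b_0 = 1, b_1 = 3.

b_0 = 1, b_1 = 3.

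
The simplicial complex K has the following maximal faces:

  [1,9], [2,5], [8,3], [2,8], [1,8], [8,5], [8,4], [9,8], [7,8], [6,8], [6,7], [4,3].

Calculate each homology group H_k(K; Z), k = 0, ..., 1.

Fix the vertex order 1 < 2 < 3 < 4 < 5 < 6 < 7 < 8 < 9 and write every simplex with vertices in increasing order. Then dim K = 1 and the simplices of K are:

  0-simplices (9): [1], [2], [3], [4], [5], [6], [7], [8], [9]
  1-simplices (12): [1,8], [1,9], [2,5], [2,8], [3,4], [3,8], [4,8], [5,8], [6,7], [6,8], [7,8], [8,9]

so the chain groups are C_0 ≅ Z^9, C_1 ≅ Z^12.

Boundary ∂_1: C_1 → C_0 maps an edge to its endpoints' difference, ∂[p,q] = q − p. For instance
  ∂[6,7] = [7] − [6].
This gives a 9×12 integer matrix of rank 8; reducing to Smith normal form yields diagonal entries (1,1,1,1,1,1,1,1).

Reading off H_k = ker ∂_k / im ∂_{k+1}:

  H_0: rank C_0 − rank ∂_1 = 9 − 8 = 1, and the invariant factors of ∂_1 are all 1, so H_0 = Z.
  H_1: rank ker ∂_1 − rank ∂_2 = (12 − 8) − 0 = 4, and there is no ∂_2, so H_1 = Z^4.

(K is a triangulation of a wedge of 4 circles.)

H_0 = Z,  H_1 = Z^4.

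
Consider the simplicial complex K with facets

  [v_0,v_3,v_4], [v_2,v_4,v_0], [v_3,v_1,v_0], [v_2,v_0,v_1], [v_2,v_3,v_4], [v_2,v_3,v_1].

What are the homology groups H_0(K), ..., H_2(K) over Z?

We work with the vertex ordering v_0 < v_1 < v_2 < v_3 < v_4. The simplices of K, each written with vertices in increasing order, are:

  0-simplices (5): [v_0], [v_1], [v_2], [v_3], [v_4]
  1-simplices (9): [v_0,v_1], [v_0,v_2], [v_0,v_3], [v_0,v_4], [v_1,v_2], [v_1,v_3], [v_2,v_3], [v_2,v_4], [v_3,v_4]
  2-simplices (6): [v_0,v_1,v_2], [v_0,v_1,v_3], [v_0,v_2,v_4], [v_0,v_3,v_4], [v_1,v_2,v_3], [v_2,v_3,v_4]

giving chain groups C_0 ≅ Z^5, C_1 ≅ Z^9, C_2 ≅ Z^6.

The boundary map ∂_1: C_1 → C_0 is given by ∂[p,q] = [q] − [p].
The 5×9 boundary matrix has rank 4 and Smith normal form diag(1,1,1,1).

Boundary ∂_2: C_2 → C_1 sends each 2-simplex [p,q,r] to [q,r] − [p,r] + [p,q]. For instance
  ∂[v_0,v_3,v_4] = [v_3,v_4] − [v_0,v_4] + [v_0,v_3],
  ∂[v_2,v_3,v_4] = [v_3,v_4] − [v_2,v_4] + [v_2,v_3].
The 9×6 boundary matrix has rank 5 and Smith normal form diag(1,1,1,1,1).

From H_k ≅ ker(∂_k) / im(∂_{k+1}) we obtain:

  H_0: rank C_0 − rank ∂_1 = 5 − 4 = 1, and the invariant factors of ∂_1 are all 1, so H_0 = Z.
  H_1: rank ker ∂_1 − rank ∂_2 = (9 − 4) − 5 = 0, and the invariant factors of ∂_2 are all 1, so H_1 = 0.
  H_2: rank ker ∂_2 − rank ∂_3 = (6 − 5) − 0 = 1, and there is no ∂_3, so H_2 = Z.

H_0 ≅ Z,  H_1 = 0,  H_2 ≅ Z.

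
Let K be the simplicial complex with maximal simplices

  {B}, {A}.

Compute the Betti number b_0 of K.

We work with the vertex ordering A < B. The simplices of K, each written with vertices in increasing order, are:

  0-simplices (2): A, B

giving chain groups C_0 ≅ Z^2.

Now H_k = ker ∂_k / im ∂_{k+1}, so:

  H_0: rank C_0 − rank ∂_1 = 2 − 0 = 2, and there is no ∂_1, so H_0 = Z^2.

Hence the Betti numbers are b_0 = 2.

b_0 = 2.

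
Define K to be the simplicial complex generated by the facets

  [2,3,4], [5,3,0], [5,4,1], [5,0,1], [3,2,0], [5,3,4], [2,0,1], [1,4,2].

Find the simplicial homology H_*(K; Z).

Order the vertices as 0 < 1 < 2 < 3 < 4 < 5. Listing each simplex with vertices in this order, K has dimension 2 with simplices:

  0-simplices (6): [0], [1], [2], [3], [4], [5]
  1-simplices (12): [0,1], [0,2], [0,3], [0,5], [1,2], [1,4], [1,5], [2,3], [2,4], [3,4], [3,5], [4,5]
  2-simplices (8): [0,1,2], [0,1,5], [0,2,3], [0,3,5], [1,2,4], [1,4,5], [2,3,4], [3,4,5]

giving chain groups C_0 ≅ Z^6, C_1 ≅ Z^12, C_2 ≅ Z^8.

Boundary ∂_1: C_1 → C_0 maps an edge to its endpoints' difference, ∂[p,q] = q − p.
The 6×12 boundary matrix has rank 5 and Smith normal form diag(1,1,1,1,1).

The boundary map ∂_2: C_2 → C_1 maps a triangle to the signed sum of its edges. For instance
  ∂[0,2,3] = [2,3] − [0,3] + [0,2],
  ∂[2,3,4] = [3,4] − [2,4] + [2,3].
As a 12×8 matrix over Z this has rank 7, with invariant factors (1,1,1,1,1,1,1).

Reading off H_k = ker ∂_k / im ∂_{k+1}:

  H_0: rank C_0 − rank ∂_1 = 6 − 5 = 1, and the invariant factors of ∂_1 are all 1, so H_0 = Z.
  H_1: rank ker ∂_1 − rank ∂_2 = (12 − 5) − 7 = 0, and the invariant factors of ∂_2 are all 1, so H_1 = 0.
  H_2: rank ker ∂_2 − rank ∂_3 = (8 − 7) − 0 = 1, and there is no ∂_3, so H_2 = Z.

H_0 = Z,  H_1 = 0,  H_2 = Z.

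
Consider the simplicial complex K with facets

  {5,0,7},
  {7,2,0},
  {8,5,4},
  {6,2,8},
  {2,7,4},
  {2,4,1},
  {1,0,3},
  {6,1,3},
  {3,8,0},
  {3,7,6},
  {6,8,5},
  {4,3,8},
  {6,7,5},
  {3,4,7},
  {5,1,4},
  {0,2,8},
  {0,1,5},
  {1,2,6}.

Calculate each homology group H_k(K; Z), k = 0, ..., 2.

H_0 ≅ Z,  H_1 ≅ Z^2,  H_2 ≅ Z.

Order the vertices as 0 < 1 < 2 < 3 < 4 < 5 < 6 < 7 < 8. Listing each simplex with vertices in this order, K has dimension 2 with simplices:

  0-simplices (9): [0], [1], [2], [3], [4], [5], [6], [7], [8]
  1-simplices (27): (27 of them)
  2-simplices (18): [0,1,3], [0,1,5], [0,2,7], [0,2,8], [0,3,8], [0,5,7], [1,2,4], [1,2,6], [1,3,6], [1,4,5], [2,4,7], [2,6,8], [3,4,7], [3,4,8], [3,6,7], [4,5,8], [5,6,7], [5,6,8]

so the chain groups are C_0 ≅ Z^9, C_1 ≅ Z^27, C_2 ≅ Z^18.

∂_1: C_1 → C_0 maps an edge to its endpoints' difference, ∂[p,q] = q − p. For instance
  ∂[1,5] = [5] − [1].
This gives a 9×27 integer matrix of rank 8; reducing to Smith normal form yields diagonal entries (1,1,1,1,1,1,1,1).

The boundary map ∂_2: C_2 → C_1 sends each 2-simplex [p,q,r] to [q,r] − [p,r] + [p,q]. For instance
  ∂[0,2,8] = [2,8] − [0,8] + [0,2],
  ∂[0,1,5] = [1,5] − [0,5] + [0,1].
The 27×18 boundary matrix has rank 17 and Smith normal form diag(1,1,1,1,1,1,1,1,1,1,1,1,1,1,1,1,1).

From H_k ≅ ker(∂_k) / im(∂_{k+1}) we obtain:

  H_0: rank C_0 − rank ∂_1 = 9 − 8 = 1, and the invariant factors of ∂_1 are all 1, so H_0 = Z.
  H_1: rank ker ∂_1 − rank ∂_2 = (27 − 8) − 17 = 2, and the invariant factors of ∂_2 are all 1, so H_1 = Z^2.
  H_2: rank ker ∂_2 − rank ∂_3 = (18 − 17) − 0 = 1, and there is no ∂_3, so H_2 = Z.

(K is a triangulation of the torus T^2.)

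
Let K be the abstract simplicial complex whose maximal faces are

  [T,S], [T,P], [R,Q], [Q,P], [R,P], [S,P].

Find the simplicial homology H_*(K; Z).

H_0 ≅ Z,  H_1 ≅ Z^2.

Order the vertices as P < Q < R < S < T. Listing each simplex with vertices in this order, K has dimension 1 with simplices:

  0-simplices (5): P, Q, R, S, T
  1-simplices (6): PQ, PR, PS, PT, QR, ST

so the chain groups are C_0 ≅ Z^5, C_1 ≅ Z^6.

Boundary ∂_1: C_1 → C_0 is given by ∂[p,q] = [q] − [p]. For instance
  ∂PT = T − P.
The resulting 5×6 matrix has rank 4, and its Smith normal form has invariant factors (1,1,1,1).

Reading off H_k = ker ∂_k / im ∂_{k+1}:

  H_0: rank C_0 − rank ∂_1 = 5 − 4 = 1, and the invariant factors of ∂_1 are all 1, so H_0 = Z.
  H_1: rank ker ∂_1 − rank ∂_2 = (6 − 4) − 0 = 2, and there is no ∂_2, so H_1 = Z^2.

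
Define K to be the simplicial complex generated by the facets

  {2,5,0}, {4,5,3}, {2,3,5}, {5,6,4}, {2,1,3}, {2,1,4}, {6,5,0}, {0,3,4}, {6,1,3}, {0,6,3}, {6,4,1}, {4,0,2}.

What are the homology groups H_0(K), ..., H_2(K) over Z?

We work with the vertex ordering 0 < 1 < 2 < 3 < 4 < 5 < 6. The simplices of K, each written with vertices in increasing order, are:

  0-simplices (7): [0], [1], [2], [3], [4], [5], [6]
  1-simplices (18): [0,2], [0,3], [0,4], [0,5], [0,6], [1,2], [1,3], [1,4], [1,6], [2,3], [2,4], [2,5], [3,4], [3,5], [3,6], [4,5], [4,6], [5,6]
  2-simplices (12): [0,2,4], [0,2,5], [0,3,4], [0,3,6], [0,5,6], [1,2,3], [1,2,4], [1,3,6], [1,4,6], [2,3,5], [3,4,5], [4,5,6]

giving chain groups C_0 ≅ Z^7, C_1 ≅ Z^18, C_2 ≅ Z^12.

Boundary ∂_1: C_1 → C_0 maps an edge to its endpoints' difference, ∂[p,q] = q − p.
The resulting 7×18 matrix has rank 6, and its Smith normal form has invariant factors (1,1,1,1,1,1).

Boundary ∂_2: C_2 → C_1 sends each 2-simplex [p,q,r] to [q,r] − [p,r] + [p,q]. For instance
  ∂[3,4,5] = [4,5] − [3,5] + [3,4],
  ∂[1,4,6] = [4,6] − [1,6] + [1,4].
This gives a 18×12 integer matrix of rank 12; reducing to Smith normal form yields diagonal entries (1,1,1,1,1,1,1,1,1,1,1,2).

Computing H_k = (kernel of ∂_k) / (image of ∂_{k+1}):

  H_0: rank C_0 − rank ∂_1 = 7 − 6 = 1, and the invariant factors of ∂_1 are all 1, so H_0 = Z.
  H_1: rank ker ∂_1 − rank ∂_2 = (18 − 6) − 12 = 0, and ∂_2 has invariant factor 2 > 1, so H_1 = Z/2.
  H_2: rank ker ∂_2 − rank ∂_3 = (12 − 12) − 0 = 0, and there is no ∂_3, so H_2 = 0.

H_0 = Z,  H_1 = Z/2,  H_2 = 0.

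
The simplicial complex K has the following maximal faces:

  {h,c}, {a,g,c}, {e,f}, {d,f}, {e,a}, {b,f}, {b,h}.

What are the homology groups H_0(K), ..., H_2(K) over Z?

We work with the vertex ordering a < b < c < d < e < f < g < h. The simplices of K, each written with vertices in increasing order, are:

  0-simplices (8): a, b, c, d, e, f, g, h
  1-simplices (9): ac, ae, ag, bf, bh, cg, ch, df, ef
  2-simplices (1): acg

so the chain groups are C_0 ≅ Z^8, C_1 ≅ Z^9, C_2 ≅ Z^1.

The boundary map ∂_1: C_1 → C_0 maps an edge to its endpoints' difference, ∂[p,q] = q − p.
This gives a 8×9 integer matrix of rank 7; reducing to Smith normal form yields diagonal entries (1,1,1,1,1,1,1).

Boundary ∂_2: C_2 → C_1 sends each 2-simplex [p,q,r] to [q,r] − [p,r] + [p,q]. For instance
  ∂acg = cg − ag + ac.
As a 9×1 matrix over Z this has rank 1, with invariant factors (1).

Now H_k = ker ∂_k / im ∂_{k+1}, so:

  H_0: rank C_0 − rank ∂_1 = 8 − 7 = 1, and the invariant factors of ∂_1 are all 1, so H_0 ≅ Z.
  H_1: rank ker ∂_1 − rank ∂_2 = (9 − 7) − 1 = 1, and the invariant factors of ∂_2 are all 1, so H_1 ≅ Z.
  H_2: rank ker ∂_2 − rank ∂_3 = (1 − 1) − 0 = 0, and there is no ∂_3, so H_2 ≅ 0.

As a check, the Euler characteristic is 8 − 9 + 1 = 0, which agrees with 1 − 1 + 0 = 0.

H_0 = Z,  H_1 = Z,  H_2 = 0.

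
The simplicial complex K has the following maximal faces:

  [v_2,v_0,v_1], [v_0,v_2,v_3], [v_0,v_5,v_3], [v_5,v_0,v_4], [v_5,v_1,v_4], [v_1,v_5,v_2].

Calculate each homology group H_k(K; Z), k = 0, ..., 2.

Fix the vertex order v_0 < v_1 < v_2 < v_3 < v_4 < v_5 and write every simplex with vertices in increasing order. Then dim K = 2 and the simplices of K are:

  0-simplices (6): [v_0], [v_1], [v_2], [v_3], [v_4], [v_5]
  1-simplices (12): [v_0,v_1], [v_0,v_2], [v_0,v_3], [v_0,v_4], [v_0,v_5], [v_1,v_2], [v_1,v_4], [v_1,v_5], [v_2,v_3], [v_2,v_5], [v_3,v_5], [v_4,v_5]
  2-simplices (6): [v_0,v_1,v_2], [v_0,v_2,v_3], [v_0,v_3,v_5], [v_0,v_4,v_5], [v_1,v_2,v_5], [v_1,v_4,v_5]

so the chain groups are C_0 ≅ Z^6, C_1 ≅ Z^12, C_2 ≅ Z^6.

∂_1: C_1 → C_0 is given by ∂[p,q] = [q] − [p].
As a 6×12 matrix over Z this has rank 5, with invariant factors (1,1,1,1,1).

∂_2: C_2 → C_1 sends each 2-simplex [p,q,r] to [q,r] − [p,r] + [p,q]. For instance
  ∂[v_0,v_3,v_5] = [v_3,v_5] − [v_0,v_5] + [v_0,v_3],
  ∂[v_1,v_4,v_5] = [v_4,v_5] − [v_1,v_5] + [v_1,v_4].
As a 12×6 matrix over Z this has rank 6, with invariant factors (1,1,1,1,1,1).

Computing H_k = (kernel of ∂_k) / (image of ∂_{k+1}):

  H_0: rank C_0 − rank ∂_1 = 6 − 5 = 1, and the invariant factors of ∂_1 are all 1, so H_0 = Z.
  H_1: rank ker ∂_1 − rank ∂_2 = (12 − 5) − 6 = 1, and the invariant factors of ∂_2 are all 1, so H_1 = Z.
  H_2: rank ker ∂_2 − rank ∂_3 = (6 − 6) − 0 = 0, and there is no ∂_3, so H_2 = 0.

As a check, the Euler characteristic is 6 − 12 + 6 = 0, which agrees with 1 − 1 + 0 = 0.

H_0 = Z,  H_1 = Z,  H_2 = 0.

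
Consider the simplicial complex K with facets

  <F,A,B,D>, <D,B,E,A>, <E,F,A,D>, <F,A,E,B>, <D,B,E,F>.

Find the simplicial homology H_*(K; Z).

K has 5 vertices, 10 edges, 10 triangles, 5 3-simplices.
rank ∂_0 = 0, rank ∂_1 = 4 ⇒ b_0 = 5 − 0 − 4 = 1; all invariant factors of ∂_1 are 1 so no torsion. So H_0 ≅ Z.
rank ∂_1 = 4, rank ∂_2 = 6 ⇒ b_1 = 10 − 4 − 6 = 0; all invariant factors of ∂_2 are 1 so no torsion. So H_1 ≅ 0.
rank ∂_2 = 6, rank ∂_3 = 4 ⇒ b_2 = 10 − 6 − 4 = 0; all invariant factors of ∂_3 are 1 so no torsion. So H_2 ≅ 0.
rank ∂_3 = 4, rank ∂_4 = 0 ⇒ b_3 = 5 − 4 − 0 = 1. So H_3 ≅ Z.

H_0 = Z,  H_1 = 0,  H_2 = 0,  H_3 = Z.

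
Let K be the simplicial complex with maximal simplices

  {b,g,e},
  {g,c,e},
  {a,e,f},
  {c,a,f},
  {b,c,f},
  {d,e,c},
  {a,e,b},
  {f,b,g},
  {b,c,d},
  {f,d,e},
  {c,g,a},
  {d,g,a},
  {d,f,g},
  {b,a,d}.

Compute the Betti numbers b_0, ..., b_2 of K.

b_0 = 1, b_1 = 2, b_2 = 1.

Order the vertices as a < b < c < d < e < f < g. Listing each simplex with vertices in this order, K has dimension 2 with simplices:

  0-simplices (7): a, b, c, d, e, f, g
  1-simplices (21): ab, ac, ad, ae, af, ag, bc, bd, be, bf, bg, cd, ce, cf, cg, de, df, dg, ef, eg, fg
  2-simplices (14): abd, abe, acf, acg, adg, aef, bcd, bcf, beg, bfg, cde, ceg, def, dfg

giving chain groups C_0 ≅ Z^7, C_1 ≅ Z^21, C_2 ≅ Z^14.

Boundary ∂_1: C_1 → C_0 maps an edge to its endpoints' difference, ∂[p,q] = q − p.
As a 7×21 matrix over Z this has rank 6, with invariant factors (1,1,1,1,1,1).

Boundary ∂_2: C_2 → C_1 acts by ∂[p,q,r] = [q,r] − [p,r] + [p,q]. For instance
  ∂bfg = fg − bg + bf,
  ∂cde = de − ce + cd.
The 21×14 boundary matrix has rank 13 and Smith normal form diag(1,1,1,1,1,1,1,1,1,1,1,1,1).

Reading off H_k = ker ∂_k / im ∂_{k+1}:

  H_0: rank C_0 − rank ∂_1 = 7 − 6 = 1, and the invariant factors of ∂_1 are all 1, so H_0 ≅ Z.
  H_1: rank ker ∂_1 − rank ∂_2 = (21 − 6) − 13 = 2, and the invariant factors of ∂_2 are all 1, so H_1 ≅ Z^2.
  H_2: rank ker ∂_2 − rank ∂_3 = (14 − 13) − 0 = 1, and there is no ∂_3, so H_2 ≅ Z.

As a check, the Euler characteristic is 7 − 21 + 14 = 0, which agrees with 1 − 2 + 1 = 0.

Hence the Betti numbers are b_0 = 1, b_1 = 2, b_2 = 1.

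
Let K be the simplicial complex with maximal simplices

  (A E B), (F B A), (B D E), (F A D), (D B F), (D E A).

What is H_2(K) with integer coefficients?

K has 5 vertices, 9 edges, 6 triangles.
rank ∂_2 = 5, rank ∂_3 = 0 ⇒ b_2 = 6 − 5 − 0 = 1. So H_2 ≅ Z.

H_2 = Z.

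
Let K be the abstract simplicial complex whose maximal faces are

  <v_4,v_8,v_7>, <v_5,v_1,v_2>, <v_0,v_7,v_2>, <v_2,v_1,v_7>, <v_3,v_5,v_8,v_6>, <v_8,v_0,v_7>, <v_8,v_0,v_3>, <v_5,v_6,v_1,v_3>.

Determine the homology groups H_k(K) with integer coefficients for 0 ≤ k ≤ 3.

Order the vertices as v_0 < v_1 < v_2 < v_3 < v_4 < v_5 < v_6 < v_7 < v_8. Listing each simplex with vertices in this order, K has dimension 3 with simplices:

  0-simplices (9): [v_0], [v_1], [v_2], [v_3], [v_4], [v_5], [v_6], [v_7], [v_8]
  1-simplices (20): (20 of them)
  2-simplices (13): (13 of them)
  3-simplices (2): [v_1,v_3,v_5,v_6], [v_3,v_5,v_6,v_8]

Hence C_0 ≅ Z^9, C_1 ≅ Z^20, C_2 ≅ Z^13, C_3 ≅ Z^2.

The boundary map ∂_1: C_1 → C_0 sends each edge [p,q] (with p < q) to q − p. For instance
  ∂[v_0,v_2] = [v_2] − [v_0].
The resulting 9×20 matrix has rank 8, and its Smith normal form has invariant factors (1,1,1,1,1,1,1,1).

∂_2: C_2 → C_1 acts by ∂[p,q,r] = [q,r] − [p,r] + [p,q]. For instance
  ∂[v_1,v_3,v_5] = [v_3,v_5] − [v_1,v_5] + [v_1,v_3],
  ∂[v_0,v_7,v_8] = [v_7,v_8] − [v_0,v_8] + [v_0,v_7].
The resulting 20×13 matrix has rank 11, and its Smith normal form has invariant factors (1,1,1,1,1,1,1,1,1,1,1).

∂_3: C_3 → C_2 sends each 3-simplex σ to the alternating sum Σ_i (−1)^i (σ with its i-th vertex removed). For instance
  ∂[v_1,v_3,v_5,v_6] = [v_3,v_5,v_6] − [v_1,v_5,v_6] + [v_1,v_3,v_6] − [v_1,v_3,v_5],
  ∂[v_3,v_5,v_6,v_8] = [v_5,v_6,v_8] − [v_3,v_6,v_8] + [v_3,v_5,v_8] − [v_3,v_5,v_6].
As a 13×2 matrix over Z this has rank 2, with invariant factors (1,1).

Computing H_k = (kernel of ∂_k) / (image of ∂_{k+1}):

  H_0: rank C_0 − rank ∂_1 = 9 − 8 = 1, and the invariant factors of ∂_1 are all 1, so H_0 = Z.
  H_1: rank ker ∂_1 − rank ∂_2 = (20 − 8) − 11 = 1, and the invariant factors of ∂_2 are all 1, so H_1 = Z.
  H_2: rank ker ∂_2 − rank ∂_3 = (13 − 11) − 2 = 0, and the invariant factors of ∂_3 are all 1, so H_2 = 0.
  H_3: rank ker ∂_3 − rank ∂_4 = (2 − 2) − 0 = 0, and there is no ∂_4, so H_3 = 0.

H_0 = Z,  H_1 = Z,  H_2 = 0,  H_3 = 0.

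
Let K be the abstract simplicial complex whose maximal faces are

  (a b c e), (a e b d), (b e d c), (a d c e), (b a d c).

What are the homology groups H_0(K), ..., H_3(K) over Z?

We work with the vertex ordering a < b < c < d < e. The simplices of K, each written with vertices in increasing order, are:

  0-simplices (5): a, b, c, d, e
  1-simplices (10): ab, ac, ad, ae, bc, bd, be, cd, ce, de
  2-simplices (10): abc, abd, abe, acd, ace, ade, bcd, bce, bde, cde
  3-simplices (5): abcd, abce, abde, acde, bcde

so the chain groups are C_0 ≅ Z^5, C_1 ≅ Z^10, C_2 ≅ Z^10, C_3 ≅ Z^5.

∂_1: C_1 → C_0 is given by ∂[p,q] = [q] − [p].
The resulting 5×10 matrix has rank 4, and its Smith normal form has invariant factors (1,1,1,1).

Boundary ∂_2: C_2 → C_1 sends each 2-simplex [p,q,r] to [q,r] − [p,r] + [p,q]. For instance
  ∂ace = ce − ae + ac,
  ∂bce = ce − be + bc.
As a 10×10 matrix over Z this has rank 6, with invariant factors (1,1,1,1,1,1).

The boundary map ∂_3: C_3 → C_2 sends each 3-simplex σ to the alternating sum Σ_i (−1)^i (σ with its i-th vertex removed). For instance
  ∂bcde = cde − bde + bce − bcd,
  ∂abcd = bcd − acd + abd − abc.
As a 10×5 matrix over Z this has rank 4, with invariant factors (1,1,1,1).

Computing H_k = (kernel of ∂_k) / (image of ∂_{k+1}):

  H_0: rank C_0 − rank ∂_1 = 5 − 4 = 1, and the invariant factors of ∂_1 are all 1, so H_0 = Z.
  H_1: rank ker ∂_1 − rank ∂_2 = (10 − 4) − 6 = 0, and the invariant factors of ∂_2 are all 1, so H_1 = 0.
  H_2: rank ker ∂_2 − rank ∂_3 = (10 − 6) − 4 = 0, and the invariant factors of ∂_3 are all 1, so H_2 = 0.
  H_3: rank ker ∂_3 − rank ∂_4 = (5 − 4) − 0 = 1, and there is no ∂_4, so H_3 = Z.

As a check, the Euler characteristic is 5 − 10 + 10 − 5 = 0, which agrees with 1 − 0 + 0 − 1 = 0.
(K is a triangulation of the 3-sphere S^3.)

H_0 ≅ Z,  H_1 = 0,  H_2 = 0,  H_3 ≅ Z.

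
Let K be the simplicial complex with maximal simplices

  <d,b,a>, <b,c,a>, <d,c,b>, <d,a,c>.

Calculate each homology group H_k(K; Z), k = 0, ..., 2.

Order the vertices as a < b < c < d. Listing each simplex with vertices in this order, K has dimension 2 with simplices:

  0-simplices (4): a, b, c, d
  1-simplices (6): ab, ac, ad, bc, bd, cd
  2-simplices (4): abc, abd, acd, bcd

so the chain groups are C_0 ≅ Z^4, C_1 ≅ Z^6, C_2 ≅ Z^4.

∂_1: C_1 → C_0 is given by ∂[p,q] = [q] − [p]. For instance
  ∂ab = b − a.
The resulting 4×6 matrix has rank 3, and its Smith normal form has invariant factors (1,1,1).

The boundary map ∂_2: C_2 → C_1 acts by ∂[p,q,r] = [q,r] − [p,r] + [p,q]. For instance
  ∂acd = cd − ad + ac,
  ∂bcd = cd − bd + bc.
As a 6×4 matrix over Z this has rank 3, with invariant factors (1,1,1).

Reading off H_k = ker ∂_k / im ∂_{k+1}:

  H_0: rank C_0 − rank ∂_1 = 4 − 3 = 1, and the invariant factors of ∂_1 are all 1, so H_0 = Z.
  H_1: rank ker ∂_1 − rank ∂_2 = (6 − 3) − 3 = 0, and the invariant factors of ∂_2 are all 1, so H_1 = 0.
  H_2: rank ker ∂_2 − rank ∂_3 = (4 − 3) − 0 = 1, and there is no ∂_3, so H_2 = Z.

As a check, the Euler characteristic is 4 − 6 + 4 = 2, which agrees with 1 − 0 + 1 = 2.

H_0 = Z,  H_1 = 0,  H_2 = Z.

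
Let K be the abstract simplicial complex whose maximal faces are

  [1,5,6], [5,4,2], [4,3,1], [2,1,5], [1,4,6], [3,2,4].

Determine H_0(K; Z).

H_0 ≅ Z.

We work with the vertex ordering 1 < 2 < 3 < 4 < 5 < 6. The simplices of K, each written with vertices in increasing order, are:

  0-simplices (6): [1], [2], [3], [4], [5], [6]
  1-simplices (12): [1,2], [1,3], [1,4], [1,5], [1,6], [2,3], [2,4], [2,5], [3,4], [4,5], [4,6], [5,6]
  2-simplices (6): [1,2,5], [1,3,4], [1,4,6], [1,5,6], [2,3,4], [2,4,5]

Hence C_0 ≅ Z^6, C_1 ≅ Z^12, C_2 ≅ Z^6.

The boundary map ∂_1: C_1 → C_0 sends each edge [p,q] (with p < q) to q − p.
This gives a 6×12 integer matrix of rank 5; reducing to Smith normal form yields diagonal entries (1,1,1,1,1).

Boundary ∂_2: C_2 → C_1 sends each 2-simplex [p,q,r] to [q,r] − [p,r] + [p,q]. For instance
  ∂[1,4,6] = [4,6] − [1,6] + [1,4],
  ∂[1,5,6] = [5,6] − [1,6] + [1,5].
As a 12×6 matrix over Z this has rank 6, with invariant factors (1,1,1,1,1,1).

Now H_k = ker ∂_k / im ∂_{k+1}, so:

  H_0: rank C_0 − rank ∂_1 = 6 − 5 = 1, and the invariant factors of ∂_1 are all 1, so H_0 ≅ Z.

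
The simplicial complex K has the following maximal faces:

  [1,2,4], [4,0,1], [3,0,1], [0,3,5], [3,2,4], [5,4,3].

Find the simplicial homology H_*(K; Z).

Order the vertices as 0 < 1 < 2 < 3 < 4 < 5. Listing each simplex with vertices in this order, K has dimension 2 with simplices:

  0-simplices (6): [0], [1], [2], [3], [4], [5]
  1-simplices (12): [0,1], [0,3], [0,4], [0,5], [1,2], [1,3], [1,4], [2,3], [2,4], [3,4], [3,5], [4,5]
  2-simplices (6): [0,1,3], [0,1,4], [0,3,5], [1,2,4], [2,3,4], [3,4,5]

Hence C_0 ≅ Z^6, C_1 ≅ Z^12, C_2 ≅ Z^6.

Boundary ∂_1: C_1 → C_0 maps an edge to its endpoints' difference, ∂[p,q] = q − p. For instance
  ∂[2,4] = [4] − [2].
This gives a 6×12 integer matrix of rank 5; reducing to Smith normal form yields diagonal entries (1,1,1,1,1).

Boundary ∂_2: C_2 → C_1 maps a triangle to the signed sum of its edges. For instance
  ∂[1,2,4] = [2,4] − [1,4] + [1,2],
  ∂[0,1,4] = [1,4] − [0,4] + [0,1].
The resulting 12×6 matrix has rank 6, and its Smith normal form has invariant factors (1,1,1,1,1,1).

Computing H_k = (kernel of ∂_k) / (image of ∂_{k+1}):

  H_0: rank C_0 − rank ∂_1 = 6 − 5 = 1, and the invariant factors of ∂_1 are all 1, so H_0 ≅ Z.
  H_1: rank ker ∂_1 − rank ∂_2 = (12 − 5) − 6 = 1, and the invariant factors of ∂_2 are all 1, so H_1 ≅ Z.
  H_2: rank ker ∂_2 − rank ∂_3 = (6 − 6) − 0 = 0, and there is no ∂_3, so H_2 ≅ 0.

As a check, the Euler characteristic is 6 − 12 + 6 = 0, which agrees with 1 − 1 + 0 = 0.
(K is a triangulation of the cylinder S^1 x I.)

H_0 ≅ Z,  H_1 ≅ Z,  H_2 = 0.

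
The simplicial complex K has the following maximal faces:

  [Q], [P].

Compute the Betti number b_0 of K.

Order the vertices as P < Q. Listing each simplex with vertices in this order, K has dimension 0 with simplices:

  0-simplices (2): P, Q

Hence C_0 ≅ Z^2.

From H_k ≅ ker(∂_k) / im(∂_{k+1}) we obtain:

  H_0: rank C_0 − rank ∂_1 = 2 − 0 = 2, and there is no ∂_1, so H_0 ≅ Z^2.

(K is a triangulation of a set of 2 points.)

Hence the Betti numbers are b_0 = 2.

b_0 = 2.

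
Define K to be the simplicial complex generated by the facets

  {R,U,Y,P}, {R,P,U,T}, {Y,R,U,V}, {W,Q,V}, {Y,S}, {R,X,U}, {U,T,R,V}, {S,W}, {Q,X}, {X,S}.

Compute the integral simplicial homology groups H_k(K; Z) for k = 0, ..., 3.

H_0 ≅ Z,  H_1 ≅ Z^3,  H_2 = 0,  H_3 = 0.

Order the vertices as P < Q < R < S < T < U < V < W < X < Y. Listing each simplex with vertices in this order, K has dimension 3 with simplices:

  0-simplices (10): P, Q, R, S, T, U, V, W, X, Y
  1-simplices (22): PR, PT, PU, PY, QV, QW, QX, RT, RU, RV, RX, RY, SW, SX, SY, TU, TV, UV, UX, UY, VW, VY
  2-simplices (14): PRT, PRU, PRY, PTU, PUY, QVW, RTU, RTV, RUV, RUX, RUY, RVY, TUV, UVY
  3-simplices (4): PRTU, PRUY, RTUV, RUVY

so the chain groups are C_0 ≅ Z^10, C_1 ≅ Z^22, C_2 ≅ Z^14, C_3 ≅ Z^4.

Boundary ∂_1: C_1 → C_0 maps an edge to its endpoints' difference, ∂[p,q] = q − p.
The 10×22 boundary matrix has rank 9 and Smith normal form diag(1,1,1,1,1,1,1,1,1).

∂_2: C_2 → C_1 maps a triangle to the signed sum of its edges. For instance
  ∂UVY = VY − UY + UV,
  ∂QVW = VW − QW + QV.
This gives a 22×14 integer matrix of rank 10; reducing to Smith normal form yields diagonal entries (1,1,1,1,1,1,1,1,1,1).

Boundary ∂_3: C_3 → C_2 sends each 3-simplex σ to the alternating sum Σ_i (−1)^i (σ with its i-th vertex removed). For instance
  ∂RTUV = TUV − RUV + RTV − RTU,
  ∂PRTU = RTU − PTU + PRU − PRT.
As a 14×4 matrix over Z this has rank 4, with invariant factors (1,1,1,1).

Computing H_k = (kernel of ∂_k) / (image of ∂_{k+1}):

  H_0: rank C_0 − rank ∂_1 = 10 − 9 = 1, and the invariant factors of ∂_1 are all 1, so H_0 ≅ Z.
  H_1: rank ker ∂_1 − rank ∂_2 = (22 − 9) − 10 = 3, and the invariant factors of ∂_2 are all 1, so H_1 ≅ Z^3.
  H_2: rank ker ∂_2 − rank ∂_3 = (14 − 10) − 4 = 0, and the invariant factors of ∂_3 are all 1, so H_2 ≅ 0.
  H_3: rank ker ∂_3 − rank ∂_4 = (4 − 4) − 0 = 0, and there is no ∂_4, so H_3 ≅ 0.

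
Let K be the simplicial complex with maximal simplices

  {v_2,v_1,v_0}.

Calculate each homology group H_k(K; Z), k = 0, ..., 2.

H_0 ≅ Z,  H_1 = 0,  H_2 = 0.

Take the total order v_0 < v_1 < v_2 on the vertex set. Then K (dimension 2) consists of the simplices:

  0-simplices (3): [v_0], [v_1], [v_2]
  1-simplices (3): [v_0,v_1], [v_0,v_2], [v_1,v_2]
  2-simplices (1): [v_0,v_1,v_2]

Hence C_0 ≅ Z^3, C_1 ≅ Z^3, C_2 ≅ Z^1.

The boundary map ∂_1: C_1 → C_0 maps an edge to its endpoints' difference, ∂[p,q] = q − p.
As a 3×3 matrix over Z this has rank 2, with invariant factors (1,1).

Boundary ∂_2: C_2 → C_1 sends each 2-simplex [p,q,r] to [q,r] − [p,r] + [p,q]. For instance
  ∂[v_0,v_1,v_2] = [v_1,v_2] − [v_0,v_2] + [v_0,v_1].
This gives a 3×1 integer matrix of rank 1; reducing to Smith normal form yields diagonal entries (1).

Reading off H_k = ker ∂_k / im ∂_{k+1}:

  H_0: rank C_0 − rank ∂_1 = 3 − 2 = 1, and the invariant factors of ∂_1 are all 1, so H_0 ≅ Z.
  H_1: rank ker ∂_1 − rank ∂_2 = (3 − 2) − 1 = 0, and the invariant factors of ∂_2 are all 1, so H_1 ≅ 0.
  H_2: rank ker ∂_2 − rank ∂_3 = (1 − 1) − 0 = 0, and there is no ∂_3, so H_2 ≅ 0.

As a check, the Euler characteristic is 3 − 3 + 1 = 1, which agrees with 1 − 0 + 0 = 1.
(K is a triangulation of the 2-simplex.)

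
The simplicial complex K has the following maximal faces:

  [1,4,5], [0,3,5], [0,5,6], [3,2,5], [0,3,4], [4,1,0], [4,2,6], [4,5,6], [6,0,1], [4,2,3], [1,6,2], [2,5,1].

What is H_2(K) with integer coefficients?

H_2 = 0.

Order the vertices as 0 < 1 < 2 < 3 < 4 < 5 < 6. Listing each simplex with vertices in this order, K has dimension 2 with simplices:

  0-simplices (7): [0], [1], [2], [3], [4], [5], [6]
  1-simplices (18): [0,1], [0,3], [0,4], [0,5], [0,6], [1,2], [1,4], [1,5], [1,6], [2,3], [2,4], [2,5], [2,6], [3,4], [3,5], [4,5], [4,6], [5,6]
  2-simplices (12): [0,1,4], [0,1,6], [0,3,4], [0,3,5], [0,5,6], [1,2,5], [1,2,6], [1,4,5], [2,3,4], [2,3,5], [2,4,6], [4,5,6]

so the chain groups are C_0 ≅ Z^7, C_1 ≅ Z^18, C_2 ≅ Z^12.

The boundary map ∂_1: C_1 → C_0 sends each edge [p,q] (with p < q) to q − p.
As a 7×18 matrix over Z this has rank 6, with invariant factors (1,1,1,1,1,1).

The boundary map ∂_2: C_2 → C_1 maps a triangle to the signed sum of its edges. For instance
  ∂[0,5,6] = [5,6] − [0,6] + [0,5],
  ∂[2,4,6] = [4,6] − [2,6] + [2,4].
As a 18×12 matrix over Z this has rank 12, with invariant factors (1,1,1,1,1,1,1,1,1,1,1,2).

Reading off H_k = ker ∂_k / im ∂_{k+1}:

  H_2: rank ker ∂_2 − rank ∂_3 = (12 − 12) − 0 = 0, and there is no ∂_3, so H_2 ≅ 0.

(K is a triangulation of the real projective plane RP^2.)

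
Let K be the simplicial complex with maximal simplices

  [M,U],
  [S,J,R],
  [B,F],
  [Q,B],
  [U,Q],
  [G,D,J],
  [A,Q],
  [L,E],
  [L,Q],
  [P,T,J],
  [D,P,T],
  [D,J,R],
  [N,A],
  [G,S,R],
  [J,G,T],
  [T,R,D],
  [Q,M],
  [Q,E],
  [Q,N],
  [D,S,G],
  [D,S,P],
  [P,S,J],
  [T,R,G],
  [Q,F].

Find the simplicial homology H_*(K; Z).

H_0 ≅ Z^2,  H_1 ≅ Z^4 ⊕ Z/2Z,  H_2 = 0.

K has 16 vertices, 30 edges, 12 triangles.
rank ∂_0 = 0, rank ∂_1 = 14 ⇒ b_0 = 16 − 0 − 14 = 2; all invariant factors of ∂_1 are 1 so no torsion. So H_0 ≅ Z^2.
rank ∂_1 = 14, rank ∂_2 = 12 ⇒ b_1 = 30 − 14 − 12 = 4; ∂_2 has invariant factor(s) [2] giving torsion. So H_1 ≅ Z^4 ⊕ Z/2Z.
rank ∂_2 = 12, rank ∂_3 = 0 ⇒ b_2 = 12 − 12 − 0 = 0. So H_2 ≅ 0.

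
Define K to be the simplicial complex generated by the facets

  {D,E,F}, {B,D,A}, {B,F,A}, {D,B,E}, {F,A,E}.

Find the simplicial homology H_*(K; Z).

K has 5 vertices, 10 edges, 5 triangles.
rank ∂_0 = 0, rank ∂_1 = 4 ⇒ b_0 = 5 − 0 − 4 = 1; all invariant factors of ∂_1 are 1 so no torsion. So H_0 = Z.
rank ∂_1 = 4, rank ∂_2 = 5 ⇒ b_1 = 10 − 4 − 5 = 1; all invariant factors of ∂_2 are 1 so no torsion. So H_1 = Z.
rank ∂_2 = 5, rank ∂_3 = 0 ⇒ b_2 = 5 − 5 − 0 = 0. So H_2 = 0.

H_0 = Z,  H_1 = Z,  H_2 = 0.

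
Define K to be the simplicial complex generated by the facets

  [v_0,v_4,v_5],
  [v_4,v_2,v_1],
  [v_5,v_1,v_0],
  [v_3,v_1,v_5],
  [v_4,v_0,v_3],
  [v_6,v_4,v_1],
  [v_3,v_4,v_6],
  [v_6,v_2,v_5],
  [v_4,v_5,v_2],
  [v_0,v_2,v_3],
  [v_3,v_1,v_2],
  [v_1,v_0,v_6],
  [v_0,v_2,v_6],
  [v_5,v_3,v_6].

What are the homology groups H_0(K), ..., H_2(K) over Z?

H_0 = Z,  H_1 = Z^2,  H_2 = Z.

Take the total order v_0 < v_1 < v_2 < v_3 < v_4 < v_5 < v_6 on the vertex set. Then K (dimension 2) consists of the simplices:

  0-simplices (7): [v_0], [v_1], [v_2], [v_3], [v_4], [v_5], [v_6]
  1-simplices (21): (21 of them)
  2-simplices (14): (14 of them)

giving chain groups C_0 ≅ Z^7, C_1 ≅ Z^21, C_2 ≅ Z^14.

The boundary map ∂_1: C_1 → C_0 is given by ∂[p,q] = [q] − [p].
The resulting 7×21 matrix has rank 6, and its Smith normal form has invariant factors (1,1,1,1,1,1).

∂_2: C_2 → C_1 maps a triangle to the signed sum of its edges. For instance
  ∂[v_2,v_5,v_6] = [v_5,v_6] − [v_2,v_6] + [v_2,v_5],
  ∂[v_1,v_4,v_6] = [v_4,v_6] − [v_1,v_6] + [v_1,v_4].
As a 21×14 matrix over Z this has rank 13, with invariant factors (1,1,1,1,1,1,1,1,1,1,1,1,1).

From H_k ≅ ker(∂_k) / im(∂_{k+1}) we obtain:

  H_0: rank C_0 − rank ∂_1 = 7 − 6 = 1, and the invariant factors of ∂_1 are all 1, so H_0 ≅ Z.
  H_1: rank ker ∂_1 − rank ∂_2 = (21 − 6) − 13 = 2, and the invariant factors of ∂_2 are all 1, so H_1 ≅ Z^2.
  H_2: rank ker ∂_2 − rank ∂_3 = (14 − 13) − 0 = 1, and there is no ∂_3, so H_2 ≅ Z.

As a check, the Euler characteristic is 7 − 21 + 14 = 0, which agrees with 1 − 2 + 1 = 0.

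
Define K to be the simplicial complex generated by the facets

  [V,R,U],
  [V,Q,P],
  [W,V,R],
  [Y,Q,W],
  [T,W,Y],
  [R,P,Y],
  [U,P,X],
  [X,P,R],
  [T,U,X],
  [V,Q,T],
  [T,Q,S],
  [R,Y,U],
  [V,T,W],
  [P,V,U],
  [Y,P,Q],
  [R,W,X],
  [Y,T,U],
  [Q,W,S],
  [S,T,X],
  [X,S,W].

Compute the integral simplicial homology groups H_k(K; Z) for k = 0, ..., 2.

Take the total order P < Q < R < S < T < U < V < W < X < Y on the vertex set. Then K (dimension 2) consists of the simplices:

  0-simplices (10): P, Q, R, S, T, U, V, W, X, Y
  1-simplices (30): PQ, PR, PU, PV, PX, PY, QS, QT, QV, QW, QY, RU, RV, RW, RX, RY, ST, SW, SX, TU, TV, TW, TX, TY, UV, UX, UY, VW, WX, WY
  2-simplices (20): PQV, PQY, PRX, PRY, PUV, PUX, QST, QSW, QTV, QWY, RUV, RUY, RVW, RWX, STX, SWX, TUX, TUY, TVW, TWY

giving chain groups C_0 ≅ Z^10, C_1 ≅ Z^30, C_2 ≅ Z^20.

∂_1: C_1 → C_0 maps an edge to its endpoints' difference, ∂[p,q] = q − p. For instance
  ∂TU = U − T.
This gives a 10×30 integer matrix of rank 9; reducing to Smith normal form yields diagonal entries (1,1,1,1,1,1,1,1,1).

∂_2: C_2 → C_1 acts by ∂[p,q,r] = [q,r] − [p,r] + [p,q]. For instance
  ∂PUX = UX − PX + PU,
  ∂QWY = WY − QY + QW.
The 30×20 boundary matrix has rank 20 and Smith normal form diag(1,1,1,1,1,1,1,1,1,1,1,1,1,1,1,1,1,1,1,2).

From H_k ≅ ker(∂_k) / im(∂_{k+1}) we obtain:

  H_0: rank C_0 − rank ∂_1 = 10 − 9 = 1, and the invariant factors of ∂_1 are all 1, so H_0 = Z.
  H_1: rank ker ∂_1 − rank ∂_2 = (30 − 9) − 20 = 1, and ∂_2 has invariant factor 2 > 1, so H_1 = Z ⊕ Z/2Z.
  H_2: rank ker ∂_2 − rank ∂_3 = (20 − 20) − 0 = 0, and there is no ∂_3, so H_2 = 0.

H_0 ≅ Z,  H_1 ≅ Z ⊕ Z/2Z,  H_2 = 0.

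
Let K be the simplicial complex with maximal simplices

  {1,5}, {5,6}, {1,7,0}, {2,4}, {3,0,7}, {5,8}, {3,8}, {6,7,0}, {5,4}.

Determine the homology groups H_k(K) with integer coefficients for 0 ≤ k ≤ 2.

H_0 ≅ Z,  H_1 ≅ Z^2,  H_2 = 0.

We work with the vertex ordering 0 < 1 < 2 < 3 < 4 < 5 < 6 < 7 < 8. The simplices of K, each written with vertices in increasing order, are:

  0-simplices (9): [0], [1], [2], [3], [4], [5], [6], [7], [8]
  1-simplices (13): [0,1], [0,3], [0,6], [0,7], [1,5], [1,7], [2,4], [3,7], [3,8], [4,5], [5,6], [5,8], [6,7]
  2-simplices (3): [0,1,7], [0,3,7], [0,6,7]

so the chain groups are C_0 ≅ Z^9, C_1 ≅ Z^13, C_2 ≅ Z^3.

Boundary ∂_1: C_1 → C_0 is given by ∂[p,q] = [q] − [p]. For instance
  ∂[1,5] = [5] − [1].
As a 9×13 matrix over Z this has rank 8, with invariant factors (1,1,1,1,1,1,1,1).

Boundary ∂_2: C_2 → C_1 sends each 2-simplex [p,q,r] to [q,r] − [p,r] + [p,q]. For instance
  ∂[0,3,7] = [3,7] − [0,7] + [0,3],
  ∂[0,1,7] = [1,7] − [0,7] + [0,1].
The 13×3 boundary matrix has rank 3 and Smith normal form diag(1,1,1).

Computing H_k = (kernel of ∂_k) / (image of ∂_{k+1}):

  H_0: rank C_0 − rank ∂_1 = 9 − 8 = 1, and the invariant factors of ∂_1 are all 1, so H_0 = Z.
  H_1: rank ker ∂_1 − rank ∂_2 = (13 − 8) − 3 = 2, and the invariant factors of ∂_2 are all 1, so H_1 = Z^2.
  H_2: rank ker ∂_2 − rank ∂_3 = (3 − 3) − 0 = 0, and there is no ∂_3, so H_2 = 0.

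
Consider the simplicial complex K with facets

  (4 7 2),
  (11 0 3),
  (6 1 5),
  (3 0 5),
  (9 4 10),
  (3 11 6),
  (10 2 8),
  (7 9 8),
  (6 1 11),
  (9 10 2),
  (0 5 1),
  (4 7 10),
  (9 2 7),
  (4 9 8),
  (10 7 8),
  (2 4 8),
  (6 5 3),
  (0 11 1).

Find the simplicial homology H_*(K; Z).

K has 12 vertices, 27 edges, 18 triangles.
rank ∂_0 = 0, rank ∂_1 = 10 ⇒ b_0 = 12 − 0 − 10 = 2; all invariant factors of ∂_1 are 1 so no torsion. So H_0 ≅ Z^2.
rank ∂_1 = 10, rank ∂_2 = 17 ⇒ b_1 = 27 − 10 − 17 = 0; ∂_2 has invariant factor(s) [2] giving torsion. So H_1 ≅ Z/2.
rank ∂_2 = 17, rank ∂_3 = 0 ⇒ b_2 = 18 − 17 − 0 = 1. So H_2 ≅ Z.

H_0 ≅ Z^2,  H_1 ≅ Z/2,  H_2 ≅ Z.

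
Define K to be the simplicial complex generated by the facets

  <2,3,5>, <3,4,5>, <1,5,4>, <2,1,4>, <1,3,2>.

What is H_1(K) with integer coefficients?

We work with the vertex ordering 1 < 2 < 3 < 4 < 5. The simplices of K, each written with vertices in increasing order, are:

  0-simplices (5): [1], [2], [3], [4], [5]
  1-simplices (10): [1,2], [1,3], [1,4], [1,5], [2,3], [2,4], [2,5], [3,4], [3,5], [4,5]
  2-simplices (5): [1,2,3], [1,2,4], [1,4,5], [2,3,5], [3,4,5]

so the chain groups are C_0 ≅ Z^5, C_1 ≅ Z^10, C_2 ≅ Z^5.

Boundary ∂_1: C_1 → C_0 sends each edge [p,q] (with p < q) to q − p. For instance
  ∂[3,5] = [5] − [3].
As a 5×10 matrix over Z this has rank 4, with invariant factors (1,1,1,1).

The boundary map ∂_2: C_2 → C_1 maps a triangle to the signed sum of its edges. For instance
  ∂[3,4,5] = [4,5] − [3,5] + [3,4],
  ∂[2,3,5] = [3,5] − [2,5] + [2,3].
This gives a 10×5 integer matrix of rank 5; reducing to Smith normal form yields diagonal entries (1,1,1,1,1).

Reading off H_k = ker ∂_k / im ∂_{k+1}:

  H_1: rank ker ∂_1 − rank ∂_2 = (10 − 4) − 5 = 1, and the invariant factors of ∂_2 are all 1, so H_1 = Z.

H_1 = Z.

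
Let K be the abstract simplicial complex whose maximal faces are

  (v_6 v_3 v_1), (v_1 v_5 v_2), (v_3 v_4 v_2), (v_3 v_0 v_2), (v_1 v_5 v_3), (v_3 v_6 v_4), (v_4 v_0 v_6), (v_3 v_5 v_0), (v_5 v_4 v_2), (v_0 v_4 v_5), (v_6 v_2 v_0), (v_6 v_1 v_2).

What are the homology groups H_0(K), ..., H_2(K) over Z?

K has 7 vertices, 18 edges, 12 triangles.
rank ∂_0 = 0, rank ∂_1 = 6 ⇒ b_0 = 7 − 0 − 6 = 1; all invariant factors of ∂_1 are 1 so no torsion. So H_0 ≅ Z.
rank ∂_1 = 6, rank ∂_2 = 12 ⇒ b_1 = 18 − 6 − 12 = 0; ∂_2 has invariant factor(s) [2] giving torsion. So H_1 ≅ Z/2Z.
rank ∂_2 = 12, rank ∂_3 = 0 ⇒ b_2 = 12 − 12 − 0 = 0. So H_2 ≅ 0.

H_0 ≅ Z,  H_1 ≅ Z/2Z,  H_2 = 0.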